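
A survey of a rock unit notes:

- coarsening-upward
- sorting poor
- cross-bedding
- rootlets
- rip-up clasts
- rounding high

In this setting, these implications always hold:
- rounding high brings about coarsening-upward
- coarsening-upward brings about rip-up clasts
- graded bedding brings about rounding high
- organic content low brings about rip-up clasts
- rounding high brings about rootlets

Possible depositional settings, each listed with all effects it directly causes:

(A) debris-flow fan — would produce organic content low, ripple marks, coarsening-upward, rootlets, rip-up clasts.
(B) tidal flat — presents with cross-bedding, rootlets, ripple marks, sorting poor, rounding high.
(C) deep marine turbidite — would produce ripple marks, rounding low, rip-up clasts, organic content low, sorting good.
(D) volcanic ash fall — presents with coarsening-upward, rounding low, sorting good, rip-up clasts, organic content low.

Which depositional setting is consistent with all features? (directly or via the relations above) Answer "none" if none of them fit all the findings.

B

Checking each candidate against the observations:
(A) debris-flow fan — does not account for sorting poor, cross-bedding, rounding high
(B) tidal flat — coarsening-upward + (via rounding high → coarsening-upward); sorting poor +; cross-bedding +; rootlets +; rip-up clasts + (via rounding high → coarsening-upward → rip-up clasts); rounding high +
(C) deep marine turbidite — coarsening-upward -; sorting poor -; cross-bedding -; rootlets -; rip-up clasts +; rounding high -
(D) volcanic ash fall — coarsening-upward +; sorting poor -; cross-bedding -; rootlets -; rip-up clasts +; rounding high -
Only (B) is consistent with every observation.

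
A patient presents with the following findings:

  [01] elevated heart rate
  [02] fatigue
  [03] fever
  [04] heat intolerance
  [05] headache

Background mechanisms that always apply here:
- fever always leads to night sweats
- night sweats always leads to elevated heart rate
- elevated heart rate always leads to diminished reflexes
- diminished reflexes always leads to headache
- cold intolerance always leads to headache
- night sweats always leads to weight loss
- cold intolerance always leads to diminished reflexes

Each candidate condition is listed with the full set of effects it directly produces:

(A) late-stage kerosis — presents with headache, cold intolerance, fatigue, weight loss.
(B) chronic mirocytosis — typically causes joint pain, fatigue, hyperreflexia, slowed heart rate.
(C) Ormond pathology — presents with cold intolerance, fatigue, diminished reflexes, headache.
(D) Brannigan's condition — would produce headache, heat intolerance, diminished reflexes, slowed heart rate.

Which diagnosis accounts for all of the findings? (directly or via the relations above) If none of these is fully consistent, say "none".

Checking each candidate against the observations:
(A) late-stage kerosis — elevated heart rate ✗; fatigue ✓; fever ✗; heat intolerance ✗; headache ✓
(B) chronic mirocytosis — elevated heart rate ✗; fatigue ✓; fever ✗; heat intolerance ✗; headache ✗
(C) Ormond pathology — elevated heart rate ✗; fatigue ✓; fever ✗; heat intolerance ✗; headache ✓
(D) Brannigan's condition — fails on elevated heart rate, fatigue, fever (predicts slowed heart rate, not elevated heart rate)
None of the listed candidates fits everything.

none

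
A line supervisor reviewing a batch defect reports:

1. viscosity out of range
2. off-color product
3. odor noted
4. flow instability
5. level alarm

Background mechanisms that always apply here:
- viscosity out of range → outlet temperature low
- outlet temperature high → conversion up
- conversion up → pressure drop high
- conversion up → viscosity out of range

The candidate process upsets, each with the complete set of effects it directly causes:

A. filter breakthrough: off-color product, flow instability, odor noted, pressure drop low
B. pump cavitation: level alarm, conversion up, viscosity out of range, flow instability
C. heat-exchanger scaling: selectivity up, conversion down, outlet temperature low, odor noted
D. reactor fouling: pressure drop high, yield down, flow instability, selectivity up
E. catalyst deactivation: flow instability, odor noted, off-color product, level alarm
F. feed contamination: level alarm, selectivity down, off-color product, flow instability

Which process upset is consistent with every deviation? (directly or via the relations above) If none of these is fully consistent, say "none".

Testing each hypothesis:
(A) filter breakthrough — does not account for viscosity out of range, level alarm
(B) pump cavitation — viscosity out of range +; off-color product -; odor noted -; flow instability +; level alarm +
(C) heat-exchanger scaling — viscosity out of range -; off-color product -; odor noted +; flow instability -; level alarm -
(D) reactor fouling — viscosity out of range -; off-color product -; odor noted -; flow instability +; level alarm -
(E) catalyst deactivation — does not account for viscosity out of range
(F) feed contamination — viscosity out of range -; off-color product +; odor noted -; flow instability +; level alarm +
Every candidate fails on at least one observation.

none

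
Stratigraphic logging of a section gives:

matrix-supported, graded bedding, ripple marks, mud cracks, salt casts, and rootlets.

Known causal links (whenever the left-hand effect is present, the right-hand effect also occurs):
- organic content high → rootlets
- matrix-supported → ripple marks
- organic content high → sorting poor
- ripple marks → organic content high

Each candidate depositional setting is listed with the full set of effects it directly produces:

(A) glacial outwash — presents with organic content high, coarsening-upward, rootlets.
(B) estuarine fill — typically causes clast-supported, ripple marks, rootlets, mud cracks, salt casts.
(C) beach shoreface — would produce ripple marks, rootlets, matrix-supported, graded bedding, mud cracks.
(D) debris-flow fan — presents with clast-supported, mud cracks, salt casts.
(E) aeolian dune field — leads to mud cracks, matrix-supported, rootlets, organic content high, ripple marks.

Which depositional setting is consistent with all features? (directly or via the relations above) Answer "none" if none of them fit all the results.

none

Checking each candidate against the observations:
(A) glacial outwash — does not account for matrix-supported, graded bedding, ripple marks, mud cracks, salt casts
(B) estuarine fill — matrix-supported ✗; graded bedding ✗; ripple marks ✓; mud cracks ✓; salt casts ✓; rootlets ✓
(C) beach shoreface — does not account for salt casts
(D) debris-flow fan — matrix-supported ✗; graded bedding ✗; ripple marks ✗; mud cracks ✓; salt casts ✓; rootlets ✗
(E) aeolian dune field — does not account for graded bedding, salt casts
No candidate is consistent with all observations.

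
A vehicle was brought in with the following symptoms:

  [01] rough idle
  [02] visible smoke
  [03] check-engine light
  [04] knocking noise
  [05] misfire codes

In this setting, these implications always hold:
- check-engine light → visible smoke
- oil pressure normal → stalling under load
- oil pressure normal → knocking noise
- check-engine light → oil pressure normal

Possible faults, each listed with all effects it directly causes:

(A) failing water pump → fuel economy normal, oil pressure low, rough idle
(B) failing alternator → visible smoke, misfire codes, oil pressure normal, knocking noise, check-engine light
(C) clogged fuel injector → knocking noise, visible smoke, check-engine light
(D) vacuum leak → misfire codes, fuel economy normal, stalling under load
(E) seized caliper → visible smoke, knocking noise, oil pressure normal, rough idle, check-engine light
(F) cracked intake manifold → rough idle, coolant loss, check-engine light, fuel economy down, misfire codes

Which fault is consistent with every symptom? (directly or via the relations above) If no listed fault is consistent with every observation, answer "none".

F

Per-candidate check:
(A) failing water pump — rough idle ✓; visible smoke ✗; check-engine light ✗; knocking noise ✗; misfire codes ✗
(B) failing alternator — does not account for rough idle
(C) clogged fuel injector — rough idle ✗; visible smoke ✓; check-engine light ✓; knocking noise ✓; misfire codes ✗
(D) vacuum leak — rough idle ✗; visible smoke ✗; check-engine light ✗; knocking noise ✗; misfire codes ✓
(E) seized caliper — rough idle ✓; visible smoke ✓; check-engine light ✓; knocking noise ✓; misfire codes ✗
(F) cracked intake manifold — accounts for every observation (visible smoke via check-engine light → visible smoke)
Only (F) is consistent with every observation.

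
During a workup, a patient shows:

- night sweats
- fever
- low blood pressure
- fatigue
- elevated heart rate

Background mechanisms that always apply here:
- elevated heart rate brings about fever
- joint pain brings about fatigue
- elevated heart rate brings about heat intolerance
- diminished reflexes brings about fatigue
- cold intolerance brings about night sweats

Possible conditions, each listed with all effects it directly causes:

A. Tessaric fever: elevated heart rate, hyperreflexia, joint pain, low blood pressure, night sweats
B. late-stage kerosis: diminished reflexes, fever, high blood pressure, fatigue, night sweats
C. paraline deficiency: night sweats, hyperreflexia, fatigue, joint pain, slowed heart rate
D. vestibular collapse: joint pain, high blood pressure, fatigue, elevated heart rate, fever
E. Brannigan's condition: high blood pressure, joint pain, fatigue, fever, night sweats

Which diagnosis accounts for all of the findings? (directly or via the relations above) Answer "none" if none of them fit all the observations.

A

Checking each candidate against the observations:
(A) Tessaric fever — night sweats yes; fever yes (via elevated heart rate → fever); low blood pressure yes; fatigue yes (via joint pain → fatigue); elevated heart rate yes
(B) late-stage kerosis — night sweats yes; fever yes; low blood pressure NO; fatigue yes; elevated heart rate NO
(C) paraline deficiency — night sweats yes; fever NO; low blood pressure NO; fatigue yes; elevated heart rate NO
(D) vestibular collapse — night sweats NO; fever yes; low blood pressure NO; fatigue yes; elevated heart rate yes
(E) Brannigan's condition — fails on low blood pressure, elevated heart rate (predicts high blood pressure, not low blood pressure)
(A) is the only candidate with no mismatches.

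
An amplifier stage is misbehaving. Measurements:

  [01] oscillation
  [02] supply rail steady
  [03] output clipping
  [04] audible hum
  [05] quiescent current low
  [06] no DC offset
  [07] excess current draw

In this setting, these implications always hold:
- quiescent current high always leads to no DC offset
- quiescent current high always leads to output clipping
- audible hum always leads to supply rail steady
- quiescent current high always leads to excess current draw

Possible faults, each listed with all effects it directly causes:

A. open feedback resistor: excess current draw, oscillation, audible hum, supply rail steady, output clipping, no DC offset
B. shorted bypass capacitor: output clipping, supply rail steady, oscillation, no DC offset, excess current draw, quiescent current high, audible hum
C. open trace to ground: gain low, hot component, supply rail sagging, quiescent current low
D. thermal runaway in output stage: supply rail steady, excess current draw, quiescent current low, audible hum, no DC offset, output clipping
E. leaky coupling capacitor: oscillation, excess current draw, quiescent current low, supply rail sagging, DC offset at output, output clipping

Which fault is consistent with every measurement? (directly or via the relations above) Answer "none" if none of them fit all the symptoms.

none

Testing each hypothesis:
(A) open feedback resistor — oscillation +; supply rail steady +; output clipping +; audible hum +; quiescent current low -; no DC offset +; excess current draw +
(B) shorted bypass capacitor — oscillation +; supply rail steady +; output clipping +; audible hum +; quiescent current low -; no DC offset +; excess current draw +
(C) open trace to ground — fails on oscillation, supply rail steady, output clipping, audible hum, no DC offset, excess current draw (predicts supply rail sagging, not supply rail steady)
(D) thermal runaway in output stage — does not account for oscillation
(E) leaky coupling capacitor — fails on supply rail steady, audible hum, no DC offset (predicts supply rail sagging, not supply rail steady; predicts DC offset at output, not no DC offset)
No candidate is consistent with all observations.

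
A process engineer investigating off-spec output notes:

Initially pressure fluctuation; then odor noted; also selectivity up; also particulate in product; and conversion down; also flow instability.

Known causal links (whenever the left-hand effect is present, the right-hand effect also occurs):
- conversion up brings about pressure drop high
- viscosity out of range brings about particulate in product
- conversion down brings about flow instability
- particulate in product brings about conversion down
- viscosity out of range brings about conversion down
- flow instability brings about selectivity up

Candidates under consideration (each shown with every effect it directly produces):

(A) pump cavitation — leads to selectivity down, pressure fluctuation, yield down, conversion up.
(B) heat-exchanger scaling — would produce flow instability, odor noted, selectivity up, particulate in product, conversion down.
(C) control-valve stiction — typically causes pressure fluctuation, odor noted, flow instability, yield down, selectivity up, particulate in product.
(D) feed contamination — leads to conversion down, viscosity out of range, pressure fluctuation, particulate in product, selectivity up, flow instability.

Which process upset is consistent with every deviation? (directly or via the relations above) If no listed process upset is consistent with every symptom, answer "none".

C

Testing each hypothesis:
(A) pump cavitation — fails on odor noted, selectivity up, particulate in product, conversion down, flow instability (predicts selectivity down, not selectivity up; predicts conversion up, not conversion down)
(B) heat-exchanger scaling — pressure fluctuation NO; odor noted yes; selectivity up yes; particulate in product yes; conversion down yes; flow instability yes
(C) control-valve stiction — accounts for every observation (conversion down through particulate in product → conversion down)
(D) feed contamination — does not account for odor noted
(C) alone accounts for all the evidence.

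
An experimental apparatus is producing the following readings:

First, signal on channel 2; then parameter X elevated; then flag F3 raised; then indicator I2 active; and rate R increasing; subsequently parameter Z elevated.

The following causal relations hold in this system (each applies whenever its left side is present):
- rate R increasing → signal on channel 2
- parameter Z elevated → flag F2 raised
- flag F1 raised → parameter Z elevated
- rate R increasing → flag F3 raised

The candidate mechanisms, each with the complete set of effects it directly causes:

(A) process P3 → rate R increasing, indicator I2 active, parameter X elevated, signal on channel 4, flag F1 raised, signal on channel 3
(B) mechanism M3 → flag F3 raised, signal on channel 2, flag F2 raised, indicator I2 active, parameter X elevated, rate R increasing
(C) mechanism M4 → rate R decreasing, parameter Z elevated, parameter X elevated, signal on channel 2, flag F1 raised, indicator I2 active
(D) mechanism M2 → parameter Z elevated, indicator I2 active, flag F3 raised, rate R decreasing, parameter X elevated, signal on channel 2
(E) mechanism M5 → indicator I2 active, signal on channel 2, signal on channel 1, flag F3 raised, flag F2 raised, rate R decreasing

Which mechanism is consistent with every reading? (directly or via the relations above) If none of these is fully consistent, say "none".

A

Testing each hypothesis:
(A) process P3 — accounts for every observation (signal on channel 2 through rate R increasing → signal on channel 2)
(B) mechanism M3 — signal on channel 2 match; parameter X elevated match; flag F3 raised match; indicator I2 active match; rate R increasing match; parameter Z elevated miss
(C) mechanism M4 — fails on flag F3 raised, rate R increasing (predicts rate R decreasing, not rate R increasing)
(D) mechanism M2 — fails on rate R increasing (predicts rate R decreasing, not rate R increasing)
(E) mechanism M5 — signal on channel 2 match; parameter X elevated miss; flag F3 raised match; indicator I2 active match; rate R increasing miss; parameter Z elevated miss
(A) is the only candidate with no mismatches.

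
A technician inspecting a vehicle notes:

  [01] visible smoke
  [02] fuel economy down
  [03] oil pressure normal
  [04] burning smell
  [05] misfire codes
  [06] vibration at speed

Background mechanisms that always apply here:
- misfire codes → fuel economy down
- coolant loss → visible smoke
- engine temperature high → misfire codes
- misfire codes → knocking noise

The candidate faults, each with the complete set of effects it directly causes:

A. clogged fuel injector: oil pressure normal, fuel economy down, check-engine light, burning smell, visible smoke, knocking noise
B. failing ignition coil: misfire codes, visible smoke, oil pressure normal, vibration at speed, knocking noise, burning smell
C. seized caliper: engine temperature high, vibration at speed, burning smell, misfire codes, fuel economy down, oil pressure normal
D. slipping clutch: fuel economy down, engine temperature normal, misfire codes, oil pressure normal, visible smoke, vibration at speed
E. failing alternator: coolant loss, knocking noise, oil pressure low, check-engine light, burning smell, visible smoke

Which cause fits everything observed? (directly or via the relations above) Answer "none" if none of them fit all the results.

B

Checking each candidate against the observations:
(A) clogged fuel injector — visible smoke ✓; fuel economy down ✓; oil pressure normal ✓; burning smell ✓; misfire codes ✗; vibration at speed ✗
(B) failing ignition coil — visible smoke ✓; fuel economy down ✓ (through misfire codes → fuel economy down); oil pressure normal ✓; burning smell ✓; misfire codes ✓; vibration at speed ✓
(C) seized caliper — does not account for visible smoke
(D) slipping clutch — visible smoke ✓; fuel economy down ✓; oil pressure normal ✓; burning smell ✗; misfire codes ✓; vibration at speed ✓
(E) failing alternator — fails on fuel economy down, oil pressure normal, misfire codes, vibration at speed (predicts oil pressure low, not oil pressure normal)
Only (B) is consistent with every observation.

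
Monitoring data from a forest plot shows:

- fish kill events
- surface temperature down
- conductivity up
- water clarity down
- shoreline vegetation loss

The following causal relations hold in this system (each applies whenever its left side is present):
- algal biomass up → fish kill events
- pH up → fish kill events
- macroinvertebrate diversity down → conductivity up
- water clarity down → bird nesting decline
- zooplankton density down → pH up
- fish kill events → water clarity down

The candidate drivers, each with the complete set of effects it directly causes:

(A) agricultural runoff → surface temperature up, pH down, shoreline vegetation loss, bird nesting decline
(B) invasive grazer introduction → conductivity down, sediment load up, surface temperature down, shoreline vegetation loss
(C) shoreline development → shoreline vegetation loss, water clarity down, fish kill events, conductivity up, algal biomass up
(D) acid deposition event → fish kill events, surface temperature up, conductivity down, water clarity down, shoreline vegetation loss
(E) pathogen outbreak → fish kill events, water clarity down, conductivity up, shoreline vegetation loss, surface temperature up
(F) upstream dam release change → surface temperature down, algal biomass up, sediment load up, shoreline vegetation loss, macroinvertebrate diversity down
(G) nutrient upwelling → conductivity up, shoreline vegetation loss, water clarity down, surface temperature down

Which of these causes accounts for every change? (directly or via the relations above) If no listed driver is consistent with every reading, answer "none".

Per-candidate check:
(A) agricultural runoff — fails on fish kill events, surface temperature down, conductivity up, water clarity down (predicts surface temperature up, not surface temperature down)
(B) invasive grazer introduction — fails on fish kill events, conductivity up, water clarity down (predicts conductivity down, not conductivity up)
(C) shoreline development — does not account for surface temperature down
(D) acid deposition event — fish kill events +; surface temperature down -; conductivity up -; water clarity down +; shoreline vegetation loss +
(E) pathogen outbreak — fails on surface temperature down (predicts surface temperature up, not surface temperature down)
(F) upstream dam release change — accounts for every observation (fish kill events through algal biomass up → fish kill events)
(G) nutrient upwelling — fish kill events -; surface temperature down +; conductivity up +; water clarity down +; shoreline vegetation loss +
(F) is the only candidate with no mismatches.

F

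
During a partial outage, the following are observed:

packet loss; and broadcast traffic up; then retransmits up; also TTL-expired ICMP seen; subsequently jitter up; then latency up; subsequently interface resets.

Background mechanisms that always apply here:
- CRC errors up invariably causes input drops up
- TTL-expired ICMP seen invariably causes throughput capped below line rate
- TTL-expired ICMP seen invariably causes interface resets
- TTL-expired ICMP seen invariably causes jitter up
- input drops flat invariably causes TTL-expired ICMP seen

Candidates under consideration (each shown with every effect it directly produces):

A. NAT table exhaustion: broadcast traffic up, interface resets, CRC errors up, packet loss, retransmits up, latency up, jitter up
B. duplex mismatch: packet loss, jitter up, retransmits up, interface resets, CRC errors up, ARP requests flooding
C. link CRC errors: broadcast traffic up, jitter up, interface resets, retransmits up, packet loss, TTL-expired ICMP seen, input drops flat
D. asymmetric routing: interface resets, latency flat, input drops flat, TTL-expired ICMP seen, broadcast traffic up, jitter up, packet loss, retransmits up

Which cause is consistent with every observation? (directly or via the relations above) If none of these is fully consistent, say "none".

Testing each hypothesis:
(A) NAT table exhaustion — packet loss +; broadcast traffic up +; retransmits up +; TTL-expired ICMP seen -; jitter up +; latency up +; interface resets +
(B) duplex mismatch — packet loss +; broadcast traffic up -; retransmits up +; TTL-expired ICMP seen -; jitter up +; latency up -; interface resets +
(C) link CRC errors — does not account for latency up
(D) asymmetric routing — fails on latency up (predicts latency flat, not latency up)
No candidate is consistent with all observations.

none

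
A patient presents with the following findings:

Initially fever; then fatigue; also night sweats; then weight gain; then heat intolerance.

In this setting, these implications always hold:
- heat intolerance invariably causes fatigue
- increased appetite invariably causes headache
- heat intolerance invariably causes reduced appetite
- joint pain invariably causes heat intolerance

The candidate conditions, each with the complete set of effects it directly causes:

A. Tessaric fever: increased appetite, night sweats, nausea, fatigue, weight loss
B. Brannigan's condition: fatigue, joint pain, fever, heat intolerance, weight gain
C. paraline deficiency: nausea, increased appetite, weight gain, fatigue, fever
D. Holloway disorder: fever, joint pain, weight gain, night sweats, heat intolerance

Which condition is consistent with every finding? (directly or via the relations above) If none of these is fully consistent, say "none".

Testing each hypothesis:
(A) Tessaric fever — fever ✗; fatigue ✓; night sweats ✓; weight gain ✗; heat intolerance ✗
(B) Brannigan's condition — does not account for night sweats
(C) paraline deficiency — fever ✓; fatigue ✓; night sweats ✗; weight gain ✓; heat intolerance ✗
(D) Holloway disorder — fever ✓; fatigue ✓ (by heat intolerance → fatigue); night sweats ✓; weight gain ✓; heat intolerance ✓
(D) is the only candidate with no mismatches.

D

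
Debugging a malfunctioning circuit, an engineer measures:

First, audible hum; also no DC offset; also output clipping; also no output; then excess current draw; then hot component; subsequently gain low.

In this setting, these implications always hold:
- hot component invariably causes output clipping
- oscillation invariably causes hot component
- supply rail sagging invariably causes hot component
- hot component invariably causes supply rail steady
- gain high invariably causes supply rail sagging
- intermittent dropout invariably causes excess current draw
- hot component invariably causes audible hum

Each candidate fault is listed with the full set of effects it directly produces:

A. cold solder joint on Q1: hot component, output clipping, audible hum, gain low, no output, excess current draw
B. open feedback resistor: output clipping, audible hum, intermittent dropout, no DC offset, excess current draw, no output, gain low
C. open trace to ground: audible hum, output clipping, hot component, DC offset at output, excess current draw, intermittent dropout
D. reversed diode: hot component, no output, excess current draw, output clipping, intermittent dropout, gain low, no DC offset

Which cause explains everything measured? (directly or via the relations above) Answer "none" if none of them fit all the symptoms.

Testing each hypothesis:
(A) cold solder joint on Q1 — does not account for no DC offset
(B) open feedback resistor — does not account for hot component
(C) open trace to ground — audible hum yes; no DC offset NO; output clipping yes; no output NO; excess current draw yes; hot component yes; gain low NO
(D) reversed diode — audible hum yes (through hot component → audible hum); no DC offset yes; output clipping yes; no output yes; excess current draw yes; hot component yes; gain low yes
Only (D) is consistent with every observation.

D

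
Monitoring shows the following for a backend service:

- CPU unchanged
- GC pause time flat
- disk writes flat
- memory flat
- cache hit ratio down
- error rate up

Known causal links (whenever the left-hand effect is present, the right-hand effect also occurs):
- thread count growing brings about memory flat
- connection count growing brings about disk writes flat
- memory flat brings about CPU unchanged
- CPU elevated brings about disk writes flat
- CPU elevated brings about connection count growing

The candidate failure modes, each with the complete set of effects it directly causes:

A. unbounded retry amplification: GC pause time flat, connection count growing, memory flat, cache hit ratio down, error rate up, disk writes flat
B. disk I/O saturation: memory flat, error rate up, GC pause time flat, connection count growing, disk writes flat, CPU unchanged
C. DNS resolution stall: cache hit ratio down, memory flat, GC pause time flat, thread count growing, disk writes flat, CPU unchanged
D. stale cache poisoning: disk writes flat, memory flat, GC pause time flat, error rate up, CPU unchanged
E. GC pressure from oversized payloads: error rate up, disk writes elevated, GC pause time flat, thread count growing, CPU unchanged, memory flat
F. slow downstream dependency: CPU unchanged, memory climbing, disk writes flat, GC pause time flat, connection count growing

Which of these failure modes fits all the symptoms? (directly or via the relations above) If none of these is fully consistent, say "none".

Per-candidate check:
(A) unbounded retry amplification — CPU unchanged ✓ (through memory flat → CPU unchanged); GC pause time flat ✓; disk writes flat ✓; memory flat ✓; cache hit ratio down ✓; error rate up ✓
(B) disk I/O saturation — CPU unchanged ✓; GC pause time flat ✓; disk writes flat ✓; memory flat ✓; cache hit ratio down ✗; error rate up ✓
(C) DNS resolution stall — does not account for error rate up
(D) stale cache poisoning — CPU unchanged ✓; GC pause time flat ✓; disk writes flat ✓; memory flat ✓; cache hit ratio down ✗; error rate up ✓
(E) GC pressure from oversized payloads — CPU unchanged ✓; GC pause time flat ✓; disk writes flat ✗; memory flat ✓; cache hit ratio down ✗; error rate up ✓
(F) slow downstream dependency — CPU unchanged ✓; GC pause time flat ✓; disk writes flat ✓; memory flat ✗; cache hit ratio down ✗; error rate up ✗
(A) alone accounts for all the evidence.

A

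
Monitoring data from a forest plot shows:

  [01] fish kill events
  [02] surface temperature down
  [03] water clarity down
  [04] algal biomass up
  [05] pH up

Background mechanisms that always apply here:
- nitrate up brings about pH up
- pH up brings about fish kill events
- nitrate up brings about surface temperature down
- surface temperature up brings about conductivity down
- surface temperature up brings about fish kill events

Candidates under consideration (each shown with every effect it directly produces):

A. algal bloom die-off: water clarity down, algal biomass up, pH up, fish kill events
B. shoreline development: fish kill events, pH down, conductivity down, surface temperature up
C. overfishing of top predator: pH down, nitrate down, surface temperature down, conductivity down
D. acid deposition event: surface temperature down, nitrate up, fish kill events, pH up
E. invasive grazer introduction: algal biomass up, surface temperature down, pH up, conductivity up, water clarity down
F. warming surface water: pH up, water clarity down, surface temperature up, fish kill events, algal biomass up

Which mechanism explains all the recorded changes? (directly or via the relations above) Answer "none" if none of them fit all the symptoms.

E

Per-candidate check:
(A) algal bloom die-off — does not account for surface temperature down
(B) shoreline development — fish kill events +; surface temperature down -; water clarity down -; algal biomass up -; pH up -
(C) overfishing of top predator — fish kill events -; surface temperature down +; water clarity down -; algal biomass up -; pH up -
(D) acid deposition event — fish kill events +; surface temperature down +; water clarity down -; algal biomass up -; pH up +
(E) invasive grazer introduction — fish kill events + (by pH up → fish kill events); surface temperature down +; water clarity down +; algal biomass up +; pH up +
(F) warming surface water — fish kill events +; surface temperature down -; water clarity down +; algal biomass up +; pH up +
(E) is the only candidate with no mismatches.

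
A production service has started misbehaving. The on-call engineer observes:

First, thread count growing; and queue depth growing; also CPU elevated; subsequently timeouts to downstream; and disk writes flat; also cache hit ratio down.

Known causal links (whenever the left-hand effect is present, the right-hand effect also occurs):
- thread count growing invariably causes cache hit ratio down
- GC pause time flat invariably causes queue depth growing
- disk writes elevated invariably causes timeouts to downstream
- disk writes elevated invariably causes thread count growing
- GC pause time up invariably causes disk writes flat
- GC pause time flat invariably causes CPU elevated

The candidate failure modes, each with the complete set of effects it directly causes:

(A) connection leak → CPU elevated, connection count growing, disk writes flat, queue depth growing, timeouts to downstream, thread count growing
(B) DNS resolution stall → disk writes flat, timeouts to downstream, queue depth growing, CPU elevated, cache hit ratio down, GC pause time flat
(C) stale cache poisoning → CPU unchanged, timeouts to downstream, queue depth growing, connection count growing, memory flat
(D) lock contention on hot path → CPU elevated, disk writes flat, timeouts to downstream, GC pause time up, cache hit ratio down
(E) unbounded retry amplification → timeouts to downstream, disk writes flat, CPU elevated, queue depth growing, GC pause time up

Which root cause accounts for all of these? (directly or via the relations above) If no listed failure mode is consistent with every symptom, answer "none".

Testing each hypothesis:
(A) connection leak — thread count growing match; queue depth growing match; CPU elevated match; timeouts to downstream match; disk writes flat match; cache hit ratio down match (by thread count growing → cache hit ratio down)
(B) DNS resolution stall — does not account for thread count growing
(C) stale cache poisoning — fails on thread count growing, CPU elevated, disk writes flat, cache hit ratio down (predicts CPU unchanged, not CPU elevated)
(D) lock contention on hot path — thread count growing miss; queue depth growing miss; CPU elevated match; timeouts to downstream match; disk writes flat match; cache hit ratio down match
(E) unbounded retry amplification — thread count growing miss; queue depth growing match; CPU elevated match; timeouts to downstream match; disk writes flat match; cache hit ratio down miss
Only (A) is consistent with every observation.

A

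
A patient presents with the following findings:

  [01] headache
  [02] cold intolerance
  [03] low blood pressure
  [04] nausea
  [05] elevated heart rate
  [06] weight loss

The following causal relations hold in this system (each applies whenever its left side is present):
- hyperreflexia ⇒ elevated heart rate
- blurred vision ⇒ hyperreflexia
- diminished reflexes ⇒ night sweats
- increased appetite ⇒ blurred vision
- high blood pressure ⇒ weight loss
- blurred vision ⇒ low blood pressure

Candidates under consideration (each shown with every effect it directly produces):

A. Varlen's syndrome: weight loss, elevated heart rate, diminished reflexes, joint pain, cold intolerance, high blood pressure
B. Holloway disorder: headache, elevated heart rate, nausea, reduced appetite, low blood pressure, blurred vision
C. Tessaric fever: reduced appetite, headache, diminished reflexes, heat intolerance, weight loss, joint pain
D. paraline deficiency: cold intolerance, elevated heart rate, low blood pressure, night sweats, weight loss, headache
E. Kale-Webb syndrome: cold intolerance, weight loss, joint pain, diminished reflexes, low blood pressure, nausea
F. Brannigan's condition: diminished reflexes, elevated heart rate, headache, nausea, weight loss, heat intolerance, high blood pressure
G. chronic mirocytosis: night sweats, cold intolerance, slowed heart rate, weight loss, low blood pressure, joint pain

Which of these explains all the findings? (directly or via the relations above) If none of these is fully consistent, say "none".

Per-candidate check:
(A) Varlen's syndrome — fails on headache, low blood pressure, nausea (predicts high blood pressure, not low blood pressure)
(B) Holloway disorder — does not account for cold intolerance, weight loss
(C) Tessaric fever — headache ✓; cold intolerance ✗; low blood pressure ✗; nausea ✗; elevated heart rate ✗; weight loss ✓
(D) paraline deficiency — does not account for nausea
(E) Kale-Webb syndrome — does not account for headache, elevated heart rate
(F) Brannigan's condition — headache ✓; cold intolerance ✗; low blood pressure ✗; nausea ✓; elevated heart rate ✓; weight loss ✓
(G) chronic mirocytosis — headache ✗; cold intolerance ✓; low blood pressure ✓; nausea ✗; elevated heart rate ✗; weight loss ✓
Every candidate fails on at least one observation.

none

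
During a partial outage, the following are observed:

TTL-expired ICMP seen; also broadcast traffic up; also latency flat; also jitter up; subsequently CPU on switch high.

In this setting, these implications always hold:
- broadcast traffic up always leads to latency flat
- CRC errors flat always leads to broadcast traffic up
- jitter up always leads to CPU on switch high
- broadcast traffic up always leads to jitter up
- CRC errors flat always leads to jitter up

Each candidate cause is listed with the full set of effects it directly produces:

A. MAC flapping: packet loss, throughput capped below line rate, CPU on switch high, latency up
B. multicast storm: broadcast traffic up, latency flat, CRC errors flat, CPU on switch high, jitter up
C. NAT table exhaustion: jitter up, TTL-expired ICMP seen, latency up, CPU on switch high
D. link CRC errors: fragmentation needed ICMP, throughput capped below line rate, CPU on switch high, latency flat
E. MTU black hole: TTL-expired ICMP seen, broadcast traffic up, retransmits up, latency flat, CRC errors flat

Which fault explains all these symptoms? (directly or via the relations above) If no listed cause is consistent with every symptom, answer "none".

Testing each hypothesis:
(A) MAC flapping — TTL-expired ICMP seen ✗; broadcast traffic up ✗; latency flat ✗; jitter up ✗; CPU on switch high ✓
(B) multicast storm — TTL-expired ICMP seen ✗; broadcast traffic up ✓; latency flat ✓; jitter up ✓; CPU on switch high ✓
(C) NAT table exhaustion — fails on broadcast traffic up, latency flat (predicts latency up, not latency flat)
(D) link CRC errors — TTL-expired ICMP seen ✗; broadcast traffic up ✗; latency flat ✓; jitter up ✗; CPU on switch high ✓
(E) MTU black hole — TTL-expired ICMP seen ✓; broadcast traffic up ✓; latency flat ✓; jitter up ✓ (by CRC errors flat → jitter up); CPU on switch high ✓ (by CRC errors flat → jitter up → CPU on switch high)
(E) alone accounts for all the evidence.

E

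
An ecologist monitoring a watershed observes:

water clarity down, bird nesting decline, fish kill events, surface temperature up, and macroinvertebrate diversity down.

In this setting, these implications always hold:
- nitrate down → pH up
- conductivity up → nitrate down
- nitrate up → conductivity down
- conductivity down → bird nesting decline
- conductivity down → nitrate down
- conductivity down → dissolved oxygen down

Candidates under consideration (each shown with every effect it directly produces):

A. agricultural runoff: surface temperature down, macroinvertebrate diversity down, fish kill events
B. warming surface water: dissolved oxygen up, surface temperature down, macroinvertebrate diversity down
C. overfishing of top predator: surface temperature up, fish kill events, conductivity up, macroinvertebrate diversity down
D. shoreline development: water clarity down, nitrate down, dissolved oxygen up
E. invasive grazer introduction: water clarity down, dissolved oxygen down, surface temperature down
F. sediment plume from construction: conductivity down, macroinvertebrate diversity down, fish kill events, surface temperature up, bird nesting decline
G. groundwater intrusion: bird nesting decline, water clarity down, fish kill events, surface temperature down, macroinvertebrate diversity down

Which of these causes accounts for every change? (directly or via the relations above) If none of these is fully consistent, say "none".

none

Per-candidate check:
(A) agricultural runoff — fails on water clarity down, bird nesting decline, surface temperature up (predicts surface temperature down, not surface temperature up)
(B) warming surface water — fails on water clarity down, bird nesting decline, fish kill events, surface temperature up (predicts surface temperature down, not surface temperature up)
(C) overfishing of top predator — water clarity down ✗; bird nesting decline ✗; fish kill events ✓; surface temperature up ✓; macroinvertebrate diversity down ✓
(D) shoreline development — does not account for bird nesting decline, fish kill events, surface temperature up, macroinvertebrate diversity down
(E) invasive grazer introduction — water clarity down ✓; bird nesting decline ✗; fish kill events ✗; surface temperature up ✗; macroinvertebrate diversity down ✗
(F) sediment plume from construction — water clarity down ✗; bird nesting decline ✓; fish kill events ✓; surface temperature up ✓; macroinvertebrate diversity down ✓
(G) groundwater intrusion — fails on surface temperature up (predicts surface temperature down, not surface temperature up)
Every candidate fails on at least one observation.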